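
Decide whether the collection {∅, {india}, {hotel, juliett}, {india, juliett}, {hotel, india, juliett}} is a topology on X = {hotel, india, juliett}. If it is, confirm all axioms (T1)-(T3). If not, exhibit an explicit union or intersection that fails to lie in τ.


τ is NOT a topology on X.

Axiom (T1): ∅ ∈ τ? Yes; X ∈ τ? Yes.
Axiom (T2/T3): check pairwise unions and intersections of members of τ.
Counterexample for (T3): {hotel, juliett} ∩ {india, juliett} = {juliett} ∉ τ. Therefore τ is NOT a topology.


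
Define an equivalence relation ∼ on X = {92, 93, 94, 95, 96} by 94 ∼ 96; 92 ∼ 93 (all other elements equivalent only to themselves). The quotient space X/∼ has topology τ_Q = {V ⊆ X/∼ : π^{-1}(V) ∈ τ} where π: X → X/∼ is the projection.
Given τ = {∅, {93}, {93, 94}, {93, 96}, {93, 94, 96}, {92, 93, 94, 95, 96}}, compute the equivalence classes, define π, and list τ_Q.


X/∼ = {[92=93], [94=96], [95]}; |τ_Q| = 2.

Equivalence classes: [92=93], [94=96], [95].
Quotient map π: X → X/∼ sends 92 ↦ [92=93], 93 ↦ [92=93], 94 ↦ [94=96], 95 ↦ [95], 96 ↦ [94=96].
For each subset V ⊆ X/∼, compute π^{-1}(V) ⊆ X and check whether π^{-1}(V) ∈ τ. V is open in τ_Q iff π^{-1}(V) ∈ τ.
  V = {}: π^{-1}(V) = ∅ ∈ τ ✓.
  V = {[92=93]}: π^{-1}(V) = {92, 93} ∉ τ ✗.
  V = {[94=96]}: π^{-1}(V) = {94, 96} ∉ τ ✗.
  V = {[92=93], [94=96]}: π^{-1}(V) = {92, 93, 94, 96} ∉ τ ✗.
  V = {[95]}: π^{-1}(V) = {95} ∉ τ ✗.
  V = {[92=93], [95]}: π^{-1}(V) = {92, 93, 95} ∉ τ ✗.
  V = {[94=96], [95]}: π^{-1}(V) = {94, 95, 96} ∉ τ ✗.
  V = {[92=93], [94=96], [95]}: π^{-1}(V) = {92, 93, 94, 95, 96} ∈ τ ✓.
Open sets in the quotient: τ_Q = {{}, {[92=93], [94=96], [95]}} (2 elements).


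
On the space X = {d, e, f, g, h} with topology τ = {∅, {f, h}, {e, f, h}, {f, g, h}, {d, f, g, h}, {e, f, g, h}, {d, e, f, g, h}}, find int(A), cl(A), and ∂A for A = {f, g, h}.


int(A) = {f, g, h}, cl(A) = {d, e, f, g, h}, ∂A = {d, e}.

Closed sets in (X, τ) are complements of opens:
  closed(X, τ) = {∅, {d}, {e}, {d, e}, {d, g}, {d, e, g}, {d, e, f, g, h}}.
int(A) = ⋃ {U ∈ τ : U ⊆ A}. Opens contained in A: ∅, {f, h}, {f, g, h}.
Taking the union of these: int(A) = {f, g, h}.
cl(A) = ⋂ {C closed : A ⊆ C}. Closed sets containing A: {d, e, f, g, h}.
Intersecting these: cl(A) = {d, e, f, g, h}.
∂A = cl(A) ∖ int(A) = {d, e, f, g, h} ∖ {f, g, h} = {d, e}.


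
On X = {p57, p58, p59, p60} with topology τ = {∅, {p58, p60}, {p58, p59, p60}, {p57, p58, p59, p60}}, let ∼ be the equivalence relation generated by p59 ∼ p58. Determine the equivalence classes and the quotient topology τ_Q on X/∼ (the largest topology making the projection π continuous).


X/∼ = {[p57], [p58=p59], [p60]}; |τ_Q| = 3.

Equivalence classes: [p57], [p58=p59], [p60].
Quotient map π: X → X/∼ sends p57 ↦ [p57], p58 ↦ [p58=p59], p59 ↦ [p58=p59], p60 ↦ [p60].
For each subset V ⊆ X/∼, compute π^{-1}(V) ⊆ X and check whether π^{-1}(V) ∈ τ. V is open in τ_Q iff π^{-1}(V) ∈ τ.
  V = {}: π^{-1}(V) = ∅ ∈ τ ✓.
  V = {[p57]}: π^{-1}(V) = {p57} ∉ τ ✗.
  V = {[p58=p59]}: π^{-1}(V) = {p58, p59} ∉ τ ✗.
  V = {[p57], [p58=p59]}: π^{-1}(V) = {p57, p58, p59} ∉ τ ✗.
  V = {[p60]}: π^{-1}(V) = {p60} ∉ τ ✗.
  V = {[p57], [p60]}: π^{-1}(V) = {p57, p60} ∉ τ ✗.
  V = {[p58=p59], [p60]}: π^{-1}(V) = {p58, p59, p60} ∈ τ ✓.
  V = {[p57], [p58=p59], [p60]}: π^{-1}(V) = {p57, p58, p59, p60} ∈ τ ✓.
Open sets in the quotient: τ_Q = {{}, {[p58=p59], [p60]}, {[p57], [p58=p59], [p60]}} (3 elements).


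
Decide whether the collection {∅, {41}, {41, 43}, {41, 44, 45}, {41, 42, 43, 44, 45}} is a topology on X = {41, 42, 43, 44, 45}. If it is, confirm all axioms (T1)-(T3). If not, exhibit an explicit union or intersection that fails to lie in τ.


τ is NOT a topology on X.

Axiom (T1): ∅ ∈ τ? Yes; X ∈ τ? Yes.
Axiom (T2/T3): check pairwise unions and intersections of members of τ.
Counterexample for (T2): {41, 43} ∪ {41, 44, 45} = {41, 43, 44, 45} ∉ τ. Therefore τ is NOT a topology.


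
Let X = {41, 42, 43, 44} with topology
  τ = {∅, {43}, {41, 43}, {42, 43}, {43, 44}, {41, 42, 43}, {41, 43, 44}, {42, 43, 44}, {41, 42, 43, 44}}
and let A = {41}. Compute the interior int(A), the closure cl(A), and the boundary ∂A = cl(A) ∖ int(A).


int(A) = ∅, cl(A) = {41}, ∂A = {41}.

Closed sets in (X, τ) are complements of opens:
  closed(X, τ) = {∅, {41}, {42}, {44}, {41, 42}, {41, 44}, {42, 44}, {41, 42, 44}, {41, 42, 43, 44}}.
int(A) = ⋃ {U ∈ τ : U ⊆ A}. Opens contained in A: ∅.
Taking the union of these: int(A) = ∅.
cl(A) = ⋂ {C closed : A ⊆ C}. Closed sets containing A: {41}, {41, 42}, {41, 44}, {41, 42, 44}, {41, 42, 43, 44}.
Intersecting these: cl(A) = {41}.
∂A = cl(A) ∖ int(A) = {41} ∖ ∅ = {41}.


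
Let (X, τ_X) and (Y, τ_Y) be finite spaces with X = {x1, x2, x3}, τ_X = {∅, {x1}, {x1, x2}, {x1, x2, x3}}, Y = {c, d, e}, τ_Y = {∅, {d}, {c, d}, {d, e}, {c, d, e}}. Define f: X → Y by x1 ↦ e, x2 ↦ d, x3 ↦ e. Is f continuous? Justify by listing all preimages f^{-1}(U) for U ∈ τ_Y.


f is NOT continuous.

Compute f^{-1}(U) for each U ∈ τ_Y:
  U = ∅: f^{-1}(U) = ∅ ∈ τ_X ✓.
  U = {d}: f^{-1}(U) = {x2} ∉ τ_X ✗.
  U = {c, d}: f^{-1}(U) = {x2} ∉ τ_X ✗.
  U = {d, e}: f^{-1}(U) = {x1, x2, x3} ∈ τ_X ✓.
  U = {c, d, e}: f^{-1}(U) = {x1, x2, x3} ∈ τ_X ✓.
Found U = {d} with f^{-1}(U) = {x2} not in τ_X. Therefore f is NOT continuous.


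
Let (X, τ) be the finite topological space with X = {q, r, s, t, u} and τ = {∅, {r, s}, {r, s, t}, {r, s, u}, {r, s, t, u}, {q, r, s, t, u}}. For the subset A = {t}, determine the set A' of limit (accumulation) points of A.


A' = {q}

For each x ∈ X, list the open sets U ∈ τ with x ∈ U, then check whether U ∩ (A ∖ {x}) ≠ ∅ for every such U.
  x = q: opens ∋ x are {q, r, s, t, u}; each meets A ∖ {q}, so x IS a limit point.
  x = r: open {r, s} ∋ x has {r, s} ∩ (A ∖ {r}) = ∅, so x is NOT a limit point.
  x = s: open {r, s} ∋ x has {r, s} ∩ (A ∖ {s}) = ∅, so x is NOT a limit point.
  x = t: open {r, s, t} ∋ x has {r, s, t} ∩ (A ∖ {t}) = ∅, so x is NOT a limit point.
  x = u: open {r, s, u} ∋ x has {r, s, u} ∩ (A ∖ {u}) = ∅, so x is NOT a limit point.
Collecting: A' = {q}.


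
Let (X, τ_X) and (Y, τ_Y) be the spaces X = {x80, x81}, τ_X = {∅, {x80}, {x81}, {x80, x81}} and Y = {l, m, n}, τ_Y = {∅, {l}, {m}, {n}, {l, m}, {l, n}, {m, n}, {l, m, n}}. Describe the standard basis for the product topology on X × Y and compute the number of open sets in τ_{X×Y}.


Basis B = {∅ × ∅, {x80} × {l}, {x80} × {m}, {x80} × {n}, {x81} × {l}, {x81} × {m}, {x81} × {n}, {x80} × {l, m}, {x80} × {l, n}, {x80, x81} × {l}, {x80} × {m, n}, {x80, x81} × {m}, {x80, x81} × {n}, {x81} × {l, m}, {x81} × {l, n}, {x81} × {m, n}, {x80} × {l, m, n}, {x81} × {l, m, n}, {x80, x81} × {l, m}, {x80, x81} × {l, n}, {x80, x81} × {m, n}, {x80, x81} × {l, m, n}}; |τ_{X×Y}| = 64.

Enumerate products U × V with U ∈ τ_X, V ∈ τ_Y (deduplicated):
  ∅ × ∅ = {} (∅)
  {x80} × {l} = {(x80,l)}
  {x80} × {m} = {(x80,m)}
  {x80} × {n} = {(x80,n)}
  {x81} × {l} = {(x81,l)}
  {x81} × {m} = {(x81,m)}
  {x81} × {n} = {(x81,n)}
  {x80} × {l, m} = {(x80,l), (x80,m)}
  {x80} × {l, n} = {(x80,l), (x80,n)}
  {x80, x81} × {l} = {(x80,l), (x81,l)}
  {x80} × {m, n} = {(x80,m), (x80,n)}
  {x80, x81} × {m} = {(x80,m), (x81,m)}
  {x80, x81} × {n} = {(x80,n), (x81,n)}
  {x81} × {l, m} = {(x81,l), (x81,m)}
  {x81} × {l, n} = {(x81,l), (x81,n)}
  {x81} × {m, n} = {(x81,m), (x81,n)}
  {x80} × {l, m, n} = {(x80,l), (x80,m), (x80,n)}
  {x81} × {l, m, n} = {(x81,l), (x81,m), (x81,n)}
  {x80, x81} × {l, m} = {(x80,l), (x80,m), (x81,l), (x81,m)}
  {x80, x81} × {l, n} = {(x80,l), (x80,n), (x81,l), (x81,n)}
  {x80, x81} × {m, n} = {(x80,m), (x80,n), (x81,m), (x81,n)}
  {x80, x81} × {l, m, n} = {(x80,l), (x80,m), (x80,n), (x81,l), (x81,m), (x81,n)}
These 22 distinct sets form the basis B.
Close under arbitrary unions to get τ_{X×Y}; counting gives |τ_{X×Y}| = 64.


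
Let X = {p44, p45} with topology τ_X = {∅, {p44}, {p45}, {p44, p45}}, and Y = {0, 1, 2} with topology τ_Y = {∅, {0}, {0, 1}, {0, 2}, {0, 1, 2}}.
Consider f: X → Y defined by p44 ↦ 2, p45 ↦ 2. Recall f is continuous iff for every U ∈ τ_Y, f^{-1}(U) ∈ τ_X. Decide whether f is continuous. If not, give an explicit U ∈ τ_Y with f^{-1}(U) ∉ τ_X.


f IS continuous.

Compute f^{-1}(U) for each U ∈ τ_Y:
  U = ∅: f^{-1}(U) = ∅ ∈ τ_X ✓.
  U = {0}: f^{-1}(U) = ∅ ∈ τ_X ✓.
  U = {0, 1}: f^{-1}(U) = ∅ ∈ τ_X ✓.
  U = {0, 2}: f^{-1}(U) = {p44, p45} ∈ τ_X ✓.
  U = {0, 1, 2}: f^{-1}(U) = {p44, p45} ∈ τ_X ✓.
Every preimage lies in τ_X, so f IS continuous.


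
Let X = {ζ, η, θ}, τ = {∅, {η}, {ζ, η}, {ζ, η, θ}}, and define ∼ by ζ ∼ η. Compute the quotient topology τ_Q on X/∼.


X/∼ = {[ζ=η], [θ]}; |τ_Q| = 3.

Equivalence classes: [ζ=η], [θ].
Quotient map π: X → X/∼ sends ζ ↦ [ζ=η], η ↦ [ζ=η], θ ↦ [θ].
For each subset V ⊆ X/∼, compute π^{-1}(V) ⊆ X and check whether π^{-1}(V) ∈ τ. V is open in τ_Q iff π^{-1}(V) ∈ τ.
  V = {}: π^{-1}(V) = ∅ ∈ τ ✓.
  V = {[ζ=η]}: π^{-1}(V) = {ζ, η} ∈ τ ✓.
  V = {[θ]}: π^{-1}(V) = {θ} ∉ τ ✗.
  V = {[ζ=η], [θ]}: π^{-1}(V) = {ζ, η, θ} ∈ τ ✓.
Open sets in the quotient: τ_Q = {{}, {[ζ=η]}, {[ζ=η], [θ]}} (3 elements).


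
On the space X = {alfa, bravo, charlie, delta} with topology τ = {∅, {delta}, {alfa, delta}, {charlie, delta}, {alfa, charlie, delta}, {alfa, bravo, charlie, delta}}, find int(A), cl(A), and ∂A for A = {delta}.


int(A) = {delta}, cl(A) = {alfa, bravo, charlie, delta}, ∂A = {alfa, bravo, charlie}.

Closed sets in (X, τ) are complements of opens:
  closed(X, τ) = {∅, {bravo}, {alfa, bravo}, {bravo, charlie}, {alfa, bravo, charlie}, {alfa, bravo, charlie, delta}}.
int(A) = ⋃ {U ∈ τ : U ⊆ A}. Opens contained in A: ∅, {delta}.
Taking the union of these: int(A) = {delta}.
cl(A) = ⋂ {C closed : A ⊆ C}. Closed sets containing A: {alfa, bravo, charlie, delta}.
Intersecting these: cl(A) = {alfa, bravo, charlie, delta}.
∂A = cl(A) ∖ int(A) = {alfa, bravo, charlie, delta} ∖ {delta} = {alfa, bravo, charlie}.


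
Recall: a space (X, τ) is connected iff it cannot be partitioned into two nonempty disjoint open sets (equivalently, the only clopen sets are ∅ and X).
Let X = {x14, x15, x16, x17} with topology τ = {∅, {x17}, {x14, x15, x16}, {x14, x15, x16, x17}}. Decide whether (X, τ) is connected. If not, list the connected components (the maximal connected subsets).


(X, τ) is disconnected; components = [{x17}, {x14, x15, x16}].

Find clopen sets (U ∈ τ with X ∖ U ∈ τ):
  U = ∅, X ∖ U = {x14, x15, x16, x17} — both open, so U is clopen.
  U = {x17}, X ∖ U = {x14, x15, x16} — both open, so U is clopen.
  U = {x14, x15, x16}, X ∖ U = {x17} — both open, so U is clopen.
  U = {x14, x15, x16, x17}, X ∖ U = ∅ — both open, so U is clopen.
Nontrivial clopen(s) exist: e.g. {x17}. So (X, τ) is disconnected.
Compute connected components by grouping points that agree on all clopens:
  component: {x17}
  component: {x14, x15, x16}


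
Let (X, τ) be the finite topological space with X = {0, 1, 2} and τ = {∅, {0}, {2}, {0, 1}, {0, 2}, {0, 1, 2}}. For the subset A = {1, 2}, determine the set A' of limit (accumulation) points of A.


A' = ∅

For each x ∈ X, list the open sets U ∈ τ with x ∈ U, then check whether U ∩ (A ∖ {x}) ≠ ∅ for every such U.
  x = 0: open {0} ∋ x has {0} ∩ (A ∖ {0}) = ∅, so x is NOT a limit point.
  x = 1: open {0, 1} ∋ x has {0, 1} ∩ (A ∖ {1}) = ∅, so x is NOT a limit point.
  x = 2: open {2} ∋ x has {2} ∩ (A ∖ {2}) = ∅, so x is NOT a limit point.
Collecting: A' = ∅.


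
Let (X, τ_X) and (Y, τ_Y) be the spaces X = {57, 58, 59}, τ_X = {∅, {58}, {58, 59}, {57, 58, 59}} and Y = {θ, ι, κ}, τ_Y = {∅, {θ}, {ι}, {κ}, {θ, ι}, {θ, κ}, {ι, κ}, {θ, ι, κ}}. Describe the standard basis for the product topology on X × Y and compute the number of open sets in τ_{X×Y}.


Basis B = {∅ × ∅, {58} × {θ}, {58} × {ι}, {58} × {κ}, {58} × {θ, ι}, {58} × {θ, κ}, {58, 59} × {θ}, {58} × {ι, κ}, {58, 59} × {ι}, {58, 59} × {κ}, {57, 58, 59} × {θ}, {57, 58, 59} × {ι}, {57, 58, 59} × {κ}, {58} × {θ, ι, κ}, {58, 59} × {θ, ι}, {58, 59} × {θ, κ}, {58, 59} × {ι, κ}, {57, 58, 59} × {θ, ι}, {57, 58, 59} × {θ, κ}, {57, 58, 59} × {ι, κ}, {58, 59} × {θ, ι, κ}, {57, 58, 59} × {θ, ι, κ}}; |τ_{X×Y}| = 64.

Enumerate products U × V with U ∈ τ_X, V ∈ τ_Y (deduplicated):
  ∅ × ∅ = {} (∅)
  {58} × {θ} = {(58,θ)}
  {58} × {ι} = {(58,ι)}
  {58} × {κ} = {(58,κ)}
  {58} × {θ, ι} = {(58,θ), (58,ι)}
  {58} × {θ, κ} = {(58,θ), (58,κ)}
  {58, 59} × {θ} = {(58,θ), (59,θ)}
  {58} × {ι, κ} = {(58,ι), (58,κ)}
  {58, 59} × {ι} = {(58,ι), (59,ι)}
  {58, 59} × {κ} = {(58,κ), (59,κ)}
  {57, 58, 59} × {θ} = {(57,θ), (58,θ), (59,θ)}
  {57, 58, 59} × {ι} = {(57,ι), (58,ι), (59,ι)}
  {57, 58, 59} × {κ} = {(57,κ), (58,κ), (59,κ)}
  {58} × {θ, ι, κ} = {(58,θ), (58,ι), (58,κ)}
  {58, 59} × {θ, ι} = {(58,θ), (58,ι), (59,θ), (59,ι)}
  {58, 59} × {θ, κ} = {(58,θ), (58,κ), (59,θ), (59,κ)}
  {58, 59} × {ι, κ} = {(58,ι), (58,κ), (59,ι), (59,κ)}
  {57, 58, 59} × {θ, ι} = {(57,θ), (57,ι), (58,θ), (58,ι), (59,θ), (59,ι)}
  {57, 58, 59} × {θ, κ} = {(57,θ), (57,κ), (58,θ), (58,κ), (59,θ), (59,κ)}
  {57, 58, 59} × {ι, κ} = {(57,ι), (57,κ), (58,ι), (58,κ), (59,ι), (59,κ)}
  {58, 59} × {θ, ι, κ} = {(58,θ), (58,ι), (58,κ), (59,θ), (59,ι), (59,κ)}
  {57, 58, 59} × {θ, ι, κ} = {(57,θ), (57,ι), (57,κ), (58,θ), (58,ι), (58,κ), (59,θ), (59,ι), (59,κ)}
These 22 distinct sets form the basis B.
Close under arbitrary unions to get τ_{X×Y}; counting gives |τ_{X×Y}| = 64.


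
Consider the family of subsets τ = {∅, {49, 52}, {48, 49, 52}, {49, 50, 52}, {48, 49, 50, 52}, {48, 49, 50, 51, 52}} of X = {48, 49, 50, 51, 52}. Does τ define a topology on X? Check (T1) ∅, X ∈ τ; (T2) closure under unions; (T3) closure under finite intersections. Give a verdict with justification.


τ IS a topology on X.

Axiom (T1): ∅ ∈ τ? Yes; X ∈ τ? Yes.
Axiom (T2/T3): check pairwise unions and intersections of members of τ.
All pairwise intersections and unions checked — each lies in τ. Therefore τ satisfies (T1), (T2), (T3): it IS a topology on X.


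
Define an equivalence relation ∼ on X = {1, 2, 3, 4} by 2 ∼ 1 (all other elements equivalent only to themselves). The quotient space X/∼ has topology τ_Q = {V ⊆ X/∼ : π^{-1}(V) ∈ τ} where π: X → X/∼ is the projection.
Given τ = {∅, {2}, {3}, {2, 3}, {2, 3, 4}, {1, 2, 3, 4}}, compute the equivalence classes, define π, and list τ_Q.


X/∼ = {[1=2], [3], [4]}; |τ_Q| = 3.

Equivalence classes: [1=2], [3], [4].
Quotient map π: X → X/∼ sends 1 ↦ [1=2], 2 ↦ [1=2], 3 ↦ [3], 4 ↦ [4].
For each subset V ⊆ X/∼, compute π^{-1}(V) ⊆ X and check whether π^{-1}(V) ∈ τ. V is open in τ_Q iff π^{-1}(V) ∈ τ.
  V = {}: π^{-1}(V) = ∅ ∈ τ ✓.
  V = {[1=2]}: π^{-1}(V) = {1, 2} ∉ τ ✗.
  V = {[3]}: π^{-1}(V) = {3} ∈ τ ✓.
  V = {[1=2], [3]}: π^{-1}(V) = {1, 2, 3} ∉ τ ✗.
  V = {[4]}: π^{-1}(V) = {4} ∉ τ ✗.
  V = {[1=2], [4]}: π^{-1}(V) = {1, 2, 4} ∉ τ ✗.
  V = {[3], [4]}: π^{-1}(V) = {3, 4} ∉ τ ✗.
  V = {[1=2], [3], [4]}: π^{-1}(V) = {1, 2, 3, 4} ∈ τ ✓.
Open sets in the quotient: τ_Q = {{}, {[3]}, {[1=2], [3], [4]}} (3 elements).


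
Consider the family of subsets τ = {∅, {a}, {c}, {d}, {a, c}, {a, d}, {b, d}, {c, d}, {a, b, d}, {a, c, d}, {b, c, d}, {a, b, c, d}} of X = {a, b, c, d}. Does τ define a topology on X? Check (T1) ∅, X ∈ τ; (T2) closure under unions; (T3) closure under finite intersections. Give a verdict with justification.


τ IS a topology on X.

Axiom (T1): ∅ ∈ τ? Yes; X ∈ τ? Yes.
Axiom (T2/T3): check pairwise unions and intersections of members of τ.
All pairwise intersections and unions checked — each lies in τ. Therefore τ satisfies (T1), (T2), (T3): it IS a topology on X.


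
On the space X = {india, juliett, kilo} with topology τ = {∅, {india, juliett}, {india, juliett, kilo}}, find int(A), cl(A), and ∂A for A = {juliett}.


int(A) = ∅, cl(A) = {india, juliett, kilo}, ∂A = {india, juliett, kilo}.

Closed sets in (X, τ) are complements of opens:
  closed(X, τ) = {∅, {kilo}, {india, juliett, kilo}}.
int(A) = ⋃ {U ∈ τ : U ⊆ A}. Opens contained in A: ∅.
Taking the union of these: int(A) = ∅.
cl(A) = ⋂ {C closed : A ⊆ C}. Closed sets containing A: {india, juliett, kilo}.
Intersecting these: cl(A) = {india, juliett, kilo}.
∂A = cl(A) ∖ int(A) = {india, juliett, kilo} ∖ ∅ = {india, juliett, kilo}.


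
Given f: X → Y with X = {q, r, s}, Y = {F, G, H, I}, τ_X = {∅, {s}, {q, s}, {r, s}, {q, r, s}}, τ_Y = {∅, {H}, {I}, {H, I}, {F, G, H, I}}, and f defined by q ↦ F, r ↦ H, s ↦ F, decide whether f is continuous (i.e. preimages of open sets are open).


f is NOT continuous.

Compute f^{-1}(U) for each U ∈ τ_Y:
  U = ∅: f^{-1}(U) = ∅ ∈ τ_X ✓.
  U = {H}: f^{-1}(U) = {r} ∉ τ_X ✗.
  U = {I}: f^{-1}(U) = ∅ ∈ τ_X ✓.
  U = {H, I}: f^{-1}(U) = {r} ∉ τ_X ✗.
  U = {F, G, H, I}: f^{-1}(U) = {q, r, s} ∈ τ_X ✓.
Found U = {H} with f^{-1}(U) = {r} not in τ_X. Therefore f is NOT continuous.


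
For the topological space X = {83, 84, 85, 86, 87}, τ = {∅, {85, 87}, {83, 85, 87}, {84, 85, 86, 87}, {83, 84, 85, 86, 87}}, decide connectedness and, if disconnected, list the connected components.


(X, τ) is connected.

Find clopen sets (U ∈ τ with X ∖ U ∈ τ):
  U = ∅, X ∖ U = {83, 84, 85, 86, 87} — both open, so U is clopen.
  U = {83, 84, 85, 86, 87}, X ∖ U = ∅ — both open, so U is clopen.
Only trivial clopens (∅ and X) exist, so (X, τ) is connected.
Compute connected components by grouping points that agree on all clopens:
  component: {83, 84, 85, 86, 87}


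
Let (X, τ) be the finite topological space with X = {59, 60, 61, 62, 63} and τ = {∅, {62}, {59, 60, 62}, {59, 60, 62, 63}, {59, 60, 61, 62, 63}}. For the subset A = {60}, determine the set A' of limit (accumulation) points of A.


A' = {59, 61, 63}

For each x ∈ X, list the open sets U ∈ τ with x ∈ U, then check whether U ∩ (A ∖ {x}) ≠ ∅ for every such U.
  x = 59: opens ∋ x are {59, 60, 62}, {59, 60, 62, 63}, {59, 60, 61, 62, 63}; each meets A ∖ {59}, so x IS a limit point.
  x = 60: open {59, 60, 62} ∋ x has {59, 60, 62} ∩ (A ∖ {60}) = ∅, so x is NOT a limit point.
  x = 61: opens ∋ x are {59, 60, 61, 62, 63}; each meets A ∖ {61}, so x IS a limit point.
  x = 62: open {62} ∋ x has {62} ∩ (A ∖ {62}) = ∅, so x is NOT a limit point.
  x = 63: opens ∋ x are {59, 60, 62, 63}, {59, 60, 61, 62, 63}; each meets A ∖ {63}, so x IS a limit point.
Collecting: A' = {59, 61, 63}.


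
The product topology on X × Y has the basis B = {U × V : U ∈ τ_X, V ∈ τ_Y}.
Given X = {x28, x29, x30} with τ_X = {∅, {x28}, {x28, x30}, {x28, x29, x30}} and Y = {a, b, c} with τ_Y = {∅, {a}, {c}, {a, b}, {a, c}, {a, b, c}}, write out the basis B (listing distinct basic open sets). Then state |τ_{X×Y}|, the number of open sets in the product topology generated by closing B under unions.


Basis B = {∅ × ∅, {x28} × {a}, {x28} × {c}, {x28} × {a, b}, {x28} × {a, c}, {x28, x30} × {a}, {x28, x30} × {c}, {x28} × {a, b, c}, {x28, x29, x30} × {a}, {x28, x29, x30} × {c}, {x28, x30} × {a, b}, {x28, x30} × {a, c}, {x28, x30} × {a, b, c}, {x28, x29, x30} × {a, b}, {x28, x29, x30} × {a, c}, {x28, x29, x30} × {a, b, c}}; |τ_{X×Y}| = 40.

Enumerate products U × V with U ∈ τ_X, V ∈ τ_Y (deduplicated):
  ∅ × ∅ = {} (∅)
  {x28} × {a} = {(x28,a)}
  {x28} × {c} = {(x28,c)}
  {x28} × {a, b} = {(x28,a), (x28,b)}
  {x28} × {a, c} = {(x28,a), (x28,c)}
  {x28, x30} × {a} = {(x28,a), (x30,a)}
  {x28, x30} × {c} = {(x28,c), (x30,c)}
  {x28} × {a, b, c} = {(x28,a), (x28,b), (x28,c)}
  {x28, x29, x30} × {a} = {(x28,a), (x29,a), (x30,a)}
  {x28, x29, x30} × {c} = {(x28,c), (x29,c), (x30,c)}
  {x28, x30} × {a, b} = {(x28,a), (x28,b), (x30,a), (x30,b)}
  {x28, x30} × {a, c} = {(x28,a), (x28,c), (x30,a), (x30,c)}
  {x28, x30} × {a, b, c} = {(x28,a), (x28,b), (x28,c), (x30,a), (x30,b), (x30,c)}
  {x28, x29, x30} × {a, b} = {(x28,a), (x28,b), (x29,a), (x29,b), (x30,a), (x30,b)}
  {x28, x29, x30} × {a, c} = {(x28,a), (x28,c), (x29,a), (x29,c), (x30,a), (x30,c)}
  {x28, x29, x30} × {a, b, c} = {(x28,a), (x28,b), (x28,c), (x29,a), (x29,b), (x29,c), (x30,a), (x30,b), (x30,c)}
These 16 distinct sets form the basis B.
Close under arbitrary unions to get τ_{X×Y}; counting gives |τ_{X×Y}| = 40.


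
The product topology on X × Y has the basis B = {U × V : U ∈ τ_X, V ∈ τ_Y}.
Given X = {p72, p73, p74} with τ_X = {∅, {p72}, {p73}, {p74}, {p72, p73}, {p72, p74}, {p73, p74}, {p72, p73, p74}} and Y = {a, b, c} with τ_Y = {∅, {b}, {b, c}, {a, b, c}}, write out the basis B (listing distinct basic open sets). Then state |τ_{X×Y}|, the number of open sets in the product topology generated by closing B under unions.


Basis B = {∅ × ∅, {p72} × {b}, {p73} × {b}, {p74} × {b}, {p72} × {b, c}, {p72, p73} × {b}, {p72, p74} × {b}, {p73} × {b, c}, {p73, p74} × {b}, {p74} × {b, c}, {p72} × {a, b, c}, {p72, p73, p74} × {b}, {p73} × {a, b, c}, {p74} × {a, b, c}, {p72, p73} × {b, c}, {p72, p74} × {b, c}, {p73, p74} × {b, c}, {p72, p73} × {a, b, c}, {p72, p74} × {a, b, c}, {p72, p73, p74} × {b, c}, {p73, p74} × {a, b, c}, {p72, p73, p74} × {a, b, c}}; |τ_{X×Y}| = 64.

Enumerate products U × V with U ∈ τ_X, V ∈ τ_Y (deduplicated):
  ∅ × ∅ = {} (∅)
  {p72} × {b} = {(p72,b)}
  {p73} × {b} = {(p73,b)}
  {p74} × {b} = {(p74,b)}
  {p72} × {b, c} = {(p72,b), (p72,c)}
  {p72, p73} × {b} = {(p72,b), (p73,b)}
  {p72, p74} × {b} = {(p72,b), (p74,b)}
  {p73} × {b, c} = {(p73,b), (p73,c)}
  {p73, p74} × {b} = {(p73,b), (p74,b)}
  {p74} × {b, c} = {(p74,b), (p74,c)}
  {p72} × {a, b, c} = {(p72,a), (p72,b), (p72,c)}
  {p72, p73, p74} × {b} = {(p72,b), (p73,b), (p74,b)}
  {p73} × {a, b, c} = {(p73,a), (p73,b), (p73,c)}
  {p74} × {a, b, c} = {(p74,a), (p74,b), (p74,c)}
  {p72, p73} × {b, c} = {(p72,b), (p72,c), (p73,b), (p73,c)}
  {p72, p74} × {b, c} = {(p72,b), (p72,c), (p74,b), (p74,c)}
  {p73, p74} × {b, c} = {(p73,b), (p73,c), (p74,b), (p74,c)}
  {p72, p73} × {a, b, c} = {(p72,a), (p72,b), (p72,c), (p73,a), (p73,b), (p73,c)}
  {p72, p74} × {a, b, c} = {(p72,a), (p72,b), (p72,c), (p74,a), (p74,b), (p74,c)}
  {p72, p73, p74} × {b, c} = {(p72,b), (p72,c), (p73,b), (p73,c), (p74,b), (p74,c)}
  {p73, p74} × {a, b, c} = {(p73,a), (p73,b), (p73,c), (p74,a), (p74,b), (p74,c)}
  {p72, p73, p74} × {a, b, c} = {(p72,a), (p72,b), (p72,c), (p73,a), (p73,b), (p73,c), (p74,a), (p74,b), (p74,c)}
These 22 distinct sets form the basis B.
Close under arbitrary unions to get τ_{X×Y}; counting gives |τ_{X×Y}| = 64.


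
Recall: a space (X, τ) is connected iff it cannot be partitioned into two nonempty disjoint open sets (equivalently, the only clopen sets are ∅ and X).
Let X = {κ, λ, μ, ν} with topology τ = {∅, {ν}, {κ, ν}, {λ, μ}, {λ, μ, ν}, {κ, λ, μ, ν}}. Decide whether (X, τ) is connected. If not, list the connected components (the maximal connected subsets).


(X, τ) is disconnected; components = [{κ, ν}, {λ, μ}].

Find clopen sets (U ∈ τ with X ∖ U ∈ τ):
  U = ∅, X ∖ U = {κ, λ, μ, ν} — both open, so U is clopen.
  U = {κ, ν}, X ∖ U = {λ, μ} — both open, so U is clopen.
  U = {λ, μ}, X ∖ U = {κ, ν} — both open, so U is clopen.
  U = {κ, λ, μ, ν}, X ∖ U = ∅ — both open, so U is clopen.
Nontrivial clopen(s) exist: e.g. {κ, ν}. So (X, τ) is disconnected.
Compute connected components by grouping points that agree on all clopens:
  component: {κ, ν}
  component: {λ, μ}


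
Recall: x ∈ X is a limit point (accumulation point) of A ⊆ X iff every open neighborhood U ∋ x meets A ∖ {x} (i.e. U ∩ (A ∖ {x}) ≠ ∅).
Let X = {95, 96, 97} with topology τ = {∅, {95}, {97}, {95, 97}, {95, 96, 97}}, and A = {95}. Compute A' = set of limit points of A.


A' = {96}

For each x ∈ X, list the open sets U ∈ τ with x ∈ U, then check whether U ∩ (A ∖ {x}) ≠ ∅ for every such U.
  x = 95: open {95} ∋ x has {95} ∩ (A ∖ {95}) = ∅, so x is NOT a limit point.
  x = 96: opens ∋ x are {95, 96, 97}; each meets A ∖ {96}, so x IS a limit point.
  x = 97: open {97} ∋ x has {97} ∩ (A ∖ {97}) = ∅, so x is NOT a limit point.
Collecting: A' = {96}.


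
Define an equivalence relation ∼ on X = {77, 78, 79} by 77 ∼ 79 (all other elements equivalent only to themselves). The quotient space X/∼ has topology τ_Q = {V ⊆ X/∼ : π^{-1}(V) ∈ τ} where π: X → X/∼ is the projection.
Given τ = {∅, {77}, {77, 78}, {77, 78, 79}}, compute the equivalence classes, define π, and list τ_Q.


X/∼ = {[77=79], [78]}; |τ_Q| = 2.

Equivalence classes: [77=79], [78].
Quotient map π: X → X/∼ sends 77 ↦ [77=79], 78 ↦ [78], 79 ↦ [77=79].
For each subset V ⊆ X/∼, compute π^{-1}(V) ⊆ X and check whether π^{-1}(V) ∈ τ. V is open in τ_Q iff π^{-1}(V) ∈ τ.
  V = {}: π^{-1}(V) = ∅ ∈ τ ✓.
  V = {[77=79]}: π^{-1}(V) = {77, 79} ∉ τ ✗.
  V = {[78]}: π^{-1}(V) = {78} ∉ τ ✗.
  V = {[77=79], [78]}: π^{-1}(V) = {77, 78, 79} ∈ τ ✓.
Open sets in the quotient: τ_Q = {{}, {[77=79], [78]}} (2 elements).


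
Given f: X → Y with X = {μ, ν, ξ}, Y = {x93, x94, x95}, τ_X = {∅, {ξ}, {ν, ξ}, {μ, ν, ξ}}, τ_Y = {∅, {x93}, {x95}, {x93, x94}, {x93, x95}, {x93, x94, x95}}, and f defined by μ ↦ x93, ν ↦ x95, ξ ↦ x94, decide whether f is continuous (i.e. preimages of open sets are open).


f is NOT continuous.

Compute f^{-1}(U) for each U ∈ τ_Y:
  U = ∅: f^{-1}(U) = ∅ ∈ τ_X ✓.
  U = {x93}: f^{-1}(U) = {μ} ∉ τ_X ✗.
  U = {x95}: f^{-1}(U) = {ν} ∉ τ_X ✗.
  U = {x93, x94}: f^{-1}(U) = {μ, ξ} ∉ τ_X ✗.
  U = {x93, x95}: f^{-1}(U) = {μ, ν} ∉ τ_X ✗.
  U = {x93, x94, x95}: f^{-1}(U) = {μ, ν, ξ} ∈ τ_X ✓.
Found U = {x93} with f^{-1}(U) = {μ} not in τ_X. Therefore f is NOT continuous.


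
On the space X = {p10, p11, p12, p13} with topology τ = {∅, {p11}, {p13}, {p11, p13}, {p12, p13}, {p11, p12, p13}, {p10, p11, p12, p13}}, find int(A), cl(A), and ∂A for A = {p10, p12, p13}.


int(A) = {p12, p13}, cl(A) = {p10, p12, p13}, ∂A = {p10}.

Closed sets in (X, τ) are complements of opens:
  closed(X, τ) = {∅, {p10}, {p10, p11}, {p10, p12}, {p10, p11, p12}, {p10, p12, p13}, {p10, p11, p12, p13}}.
int(A) = ⋃ {U ∈ τ : U ⊆ A}. Opens contained in A: ∅, {p13}, {p12, p13}.
Taking the union of these: int(A) = {p12, p13}.
cl(A) = ⋂ {C closed : A ⊆ C}. Closed sets containing A: {p10, p12, p13}, {p10, p11, p12, p13}.
Intersecting these: cl(A) = {p10, p12, p13}.
∂A = cl(A) ∖ int(A) = {p10, p12, p13} ∖ {p12, p13} = {p10}.


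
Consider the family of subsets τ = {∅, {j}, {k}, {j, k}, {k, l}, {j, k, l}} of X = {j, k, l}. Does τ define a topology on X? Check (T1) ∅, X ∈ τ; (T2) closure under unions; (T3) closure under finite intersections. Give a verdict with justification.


τ IS a topology on X.

Axiom (T1): ∅ ∈ τ? Yes; X ∈ τ? Yes.
Axiom (T2/T3): check pairwise unions and intersections of members of τ.
All pairwise intersections and unions checked — each lies in τ. Therefore τ satisfies (T1), (T2), (T3): it IS a topology on X.


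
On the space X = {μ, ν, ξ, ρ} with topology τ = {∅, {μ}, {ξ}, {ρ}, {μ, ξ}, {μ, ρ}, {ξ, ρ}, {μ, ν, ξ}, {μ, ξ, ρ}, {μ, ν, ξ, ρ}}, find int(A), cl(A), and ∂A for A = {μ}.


int(A) = {μ}, cl(A) = {μ, ν}, ∂A = {ν}.

Closed sets in (X, τ) are complements of opens:
  closed(X, τ) = {∅, {ν}, {ρ}, {μ, ν}, {ν, ξ}, {ν, ρ}, {μ, ν, ξ}, {μ, ν, ρ}, {ν, ξ, ρ}, {μ, ν, ξ, ρ}}.
int(A) = ⋃ {U ∈ τ : U ⊆ A}. Opens contained in A: ∅, {μ}.
Taking the union of these: int(A) = {μ}.
cl(A) = ⋂ {C closed : A ⊆ C}. Closed sets containing A: {μ, ν}, {μ, ν, ξ}, {μ, ν, ρ}, {μ, ν, ξ, ρ}.
Intersecting these: cl(A) = {μ, ν}.
∂A = cl(A) ∖ int(A) = {μ, ν} ∖ {μ} = {ν}.


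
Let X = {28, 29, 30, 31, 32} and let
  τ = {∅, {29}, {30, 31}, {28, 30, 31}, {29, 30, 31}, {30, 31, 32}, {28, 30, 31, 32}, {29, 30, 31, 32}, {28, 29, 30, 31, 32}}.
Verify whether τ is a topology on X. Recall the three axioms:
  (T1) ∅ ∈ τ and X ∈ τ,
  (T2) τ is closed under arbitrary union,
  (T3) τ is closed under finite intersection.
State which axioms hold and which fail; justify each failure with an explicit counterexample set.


τ is NOT a topology on X.

Axiom (T1): ∅ ∈ τ? Yes; X ∈ τ? Yes.
Axiom (T2/T3): check pairwise unions and intersections of members of τ.
Counterexample for (T2): {29} ∪ {28, 30, 31} = {28, 29, 30, 31} ∉ τ. Therefore τ is NOT a topology.


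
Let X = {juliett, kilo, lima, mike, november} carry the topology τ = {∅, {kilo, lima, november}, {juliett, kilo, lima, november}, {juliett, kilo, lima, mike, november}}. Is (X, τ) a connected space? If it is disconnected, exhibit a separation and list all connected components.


(X, τ) is connected.

Find clopen sets (U ∈ τ with X ∖ U ∈ τ):
  U = ∅, X ∖ U = {juliett, kilo, lima, mike, november} — both open, so U is clopen.
  U = {juliett, kilo, lima, mike, november}, X ∖ U = ∅ — both open, so U is clopen.
Only trivial clopens (∅ and X) exist, so (X, τ) is connected.
Compute connected components by grouping points that agree on all clopens:
  component: {juliett, kilo, lima, mike, november}


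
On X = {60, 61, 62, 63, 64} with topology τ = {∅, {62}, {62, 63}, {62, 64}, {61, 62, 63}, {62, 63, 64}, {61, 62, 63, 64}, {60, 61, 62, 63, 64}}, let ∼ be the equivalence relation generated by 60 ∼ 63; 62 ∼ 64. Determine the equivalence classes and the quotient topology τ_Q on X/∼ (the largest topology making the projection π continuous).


X/∼ = {[60=63], [61], [62=64]}; |τ_Q| = 3.

Equivalence classes: [60=63], [61], [62=64].
Quotient map π: X → X/∼ sends 60 ↦ [60=63], 61 ↦ [61], 62 ↦ [62=64], 63 ↦ [60=63], 64 ↦ [62=64].
For each subset V ⊆ X/∼, compute π^{-1}(V) ⊆ X and check whether π^{-1}(V) ∈ τ. V is open in τ_Q iff π^{-1}(V) ∈ τ.
  V = {}: π^{-1}(V) = ∅ ∈ τ ✓.
  V = {[60=63]}: π^{-1}(V) = {60, 63} ∉ τ ✗.
  V = {[61]}: π^{-1}(V) = {61} ∉ τ ✗.
  V = {[60=63], [61]}: π^{-1}(V) = {60, 61, 63} ∉ τ ✗.
  V = {[62=64]}: π^{-1}(V) = {62, 64} ∈ τ ✓.
  V = {[60=63], [62=64]}: π^{-1}(V) = {60, 62, 63, 64} ∉ τ ✗.
  V = {[61], [62=64]}: π^{-1}(V) = {61, 62, 64} ∉ τ ✗.
  V = {[60=63], [61], [62=64]}: π^{-1}(V) = {60, 61, 62, 63, 64} ∈ τ ✓.
Open sets in the quotient: τ_Q = {{}, {[62=64]}, {[60=63], [61], [62=64]}} (3 elements).


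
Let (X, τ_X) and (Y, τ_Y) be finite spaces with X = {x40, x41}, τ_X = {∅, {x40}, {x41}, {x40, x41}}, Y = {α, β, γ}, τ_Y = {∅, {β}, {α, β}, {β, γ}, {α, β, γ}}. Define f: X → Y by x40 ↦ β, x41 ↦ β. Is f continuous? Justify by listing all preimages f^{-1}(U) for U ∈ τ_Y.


f IS continuous.

Compute f^{-1}(U) for each U ∈ τ_Y:
  U = ∅: f^{-1}(U) = ∅ ∈ τ_X ✓.
  U = {β}: f^{-1}(U) = {x40, x41} ∈ τ_X ✓.
  U = {α, β}: f^{-1}(U) = {x40, x41} ∈ τ_X ✓.
  U = {β, γ}: f^{-1}(U) = {x40, x41} ∈ τ_X ✓.
  U = {α, β, γ}: f^{-1}(U) = {x40, x41} ∈ τ_X ✓.
Every preimage lies in τ_X, so f IS continuous.


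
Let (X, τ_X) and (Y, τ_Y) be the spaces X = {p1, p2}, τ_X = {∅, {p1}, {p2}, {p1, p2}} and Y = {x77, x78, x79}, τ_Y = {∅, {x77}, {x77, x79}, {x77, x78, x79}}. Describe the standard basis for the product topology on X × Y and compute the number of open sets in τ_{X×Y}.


Basis B = {∅ × ∅, {p1} × {x77}, {p2} × {x77}, {p1} × {x77, x79}, {p1, p2} × {x77}, {p2} × {x77, x79}, {p1} × {x77, x78, x79}, {p2} × {x77, x78, x79}, {p1, p2} × {x77, x79}, {p1, p2} × {x77, x78, x79}}; |τ_{X×Y}| = 16.

Enumerate products U × V with U ∈ τ_X, V ∈ τ_Y (deduplicated):
  ∅ × ∅ = {} (∅)
  {p1} × {x77} = {(p1,x77)}
  {p2} × {x77} = {(p2,x77)}
  {p1} × {x77, x79} = {(p1,x77), (p1,x79)}
  {p1, p2} × {x77} = {(p1,x77), (p2,x77)}
  {p2} × {x77, x79} = {(p2,x77), (p2,x79)}
  {p1} × {x77, x78, x79} = {(p1,x77), (p1,x78), (p1,x79)}
  {p2} × {x77, x78, x79} = {(p2,x77), (p2,x78), (p2,x79)}
  {p1, p2} × {x77, x79} = {(p1,x77), (p1,x79), (p2,x77), (p2,x79)}
  {p1, p2} × {x77, x78, x79} = {(p1,x77), (p1,x78), (p1,x79), (p2,x77), (p2,x78), (p2,x79)}
These 10 distinct sets form the basis B.
Close under arbitrary unions to get τ_{X×Y}; counting gives |τ_{X×Y}| = 16.


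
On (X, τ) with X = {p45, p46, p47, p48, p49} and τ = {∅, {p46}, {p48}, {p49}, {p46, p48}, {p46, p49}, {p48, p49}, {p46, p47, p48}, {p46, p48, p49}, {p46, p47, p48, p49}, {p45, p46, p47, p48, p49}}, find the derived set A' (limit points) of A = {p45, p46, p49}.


A' = {p45, p47}

For each x ∈ X, list the open sets U ∈ τ with x ∈ U, then check whether U ∩ (A ∖ {x}) ≠ ∅ for every such U.
  x = p45: opens ∋ x are {p45, p46, p47, p48, p49}; each meets A ∖ {p45}, so x IS a limit point.
  x = p46: open {p46} ∋ x has {p46} ∩ (A ∖ {p46}) = ∅, so x is NOT a limit point.
  x = p47: opens ∋ x are {p46, p47, p48}, {p46, p47, p48, p49}, {p45, p46, p47, p48, p49}; each meets A ∖ {p47}, so x IS a limit point.
  x = p48: open {p48} ∋ x has {p48} ∩ (A ∖ {p48}) = ∅, so x is NOT a limit point.
  x = p49: open {p49} ∋ x has {p49} ∩ (A ∖ {p49}) = ∅, so x is NOT a limit point.
Collecting: A' = {p45, p47}.


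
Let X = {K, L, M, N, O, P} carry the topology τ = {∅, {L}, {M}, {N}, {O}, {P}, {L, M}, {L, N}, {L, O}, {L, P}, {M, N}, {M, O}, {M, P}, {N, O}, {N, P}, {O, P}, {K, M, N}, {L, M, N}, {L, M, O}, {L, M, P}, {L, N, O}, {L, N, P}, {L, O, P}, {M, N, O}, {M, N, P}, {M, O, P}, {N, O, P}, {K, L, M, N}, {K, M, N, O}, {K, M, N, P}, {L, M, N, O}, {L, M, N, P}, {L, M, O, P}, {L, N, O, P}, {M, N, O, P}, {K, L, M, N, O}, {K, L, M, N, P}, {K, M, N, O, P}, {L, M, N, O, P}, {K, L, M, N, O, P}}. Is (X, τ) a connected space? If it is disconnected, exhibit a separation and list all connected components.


(X, τ) is disconnected; components = [{L}, {O}, {P}, {K, M, N}].

Find clopen sets (U ∈ τ with X ∖ U ∈ τ):
  U = ∅, X ∖ U = {K, L, M, N, O, P} — both open, so U is clopen.
  U = {L}, X ∖ U = {K, M, N, O, P} — both open, so U is clopen.
  U = {O}, X ∖ U = {K, L, M, N, P} — both open, so U is clopen.
  U = {P}, X ∖ U = {K, L, M, N, O} — both open, so U is clopen.
  U = {L, O}, X ∖ U = {K, M, N, P} — both open, so U is clopen.
  U = {L, P}, X ∖ U = {K, M, N, O} — both open, so U is clopen.
  U = {O, P}, X ∖ U = {K, L, M, N} — both open, so U is clopen.
  U = {K, M, N}, X ∖ U = {L, O, P} — both open, so U is clopen.
  U = {L, O, P}, X ∖ U = {K, M, N} — both open, so U is clopen.
  U = {K, L, M, N}, X ∖ U = {O, P} — both open, so U is clopen.
  U = {K, M, N, O}, X ∖ U = {L, P} — both open, so U is clopen.
  U = {K, M, N, P}, X ∖ U = {L, O} — both open, so U is clopen.
  U = {K, L, M, N, O}, X ∖ U = {P} — both open, so U is clopen.
  U = {K, L, M, N, P}, X ∖ U = {O} — both open, so U is clopen.
  U = {K, M, N, O, P}, X ∖ U = {L} — both open, so U is clopen.
  U = {K, L, M, N, O, P}, X ∖ U = ∅ — both open, so U is clopen.
Nontrivial clopen(s) exist: e.g. {K, M, N, O, P}. So (X, τ) is disconnected.
Compute connected components by grouping points that agree on all clopens:
  component: {L}
  component: {O}
  component: {P}
  component: {K, M, N}


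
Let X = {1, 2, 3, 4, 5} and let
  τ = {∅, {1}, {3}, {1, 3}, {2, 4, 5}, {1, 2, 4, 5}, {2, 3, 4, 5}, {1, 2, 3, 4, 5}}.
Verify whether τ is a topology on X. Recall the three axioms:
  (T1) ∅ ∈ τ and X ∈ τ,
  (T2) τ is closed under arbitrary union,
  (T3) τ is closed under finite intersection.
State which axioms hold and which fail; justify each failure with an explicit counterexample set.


τ IS a topology on X.

Axiom (T1): ∅ ∈ τ? Yes; X ∈ τ? Yes.
Axiom (T2/T3): check pairwise unions and intersections of members of τ.
All pairwise intersections and unions checked — each lies in τ. Therefore τ satisfies (T1), (T2), (T3): it IS a topology on X.


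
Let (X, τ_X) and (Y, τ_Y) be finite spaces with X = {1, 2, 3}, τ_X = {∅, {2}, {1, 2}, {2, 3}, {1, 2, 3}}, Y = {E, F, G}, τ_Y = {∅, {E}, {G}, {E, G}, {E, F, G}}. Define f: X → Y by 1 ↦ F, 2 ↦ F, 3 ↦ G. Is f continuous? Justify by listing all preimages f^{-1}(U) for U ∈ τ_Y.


f is NOT continuous.

Compute f^{-1}(U) for each U ∈ τ_Y:
  U = ∅: f^{-1}(U) = ∅ ∈ τ_X ✓.
  U = {E}: f^{-1}(U) = ∅ ∈ τ_X ✓.
  U = {G}: f^{-1}(U) = {3} ∉ τ_X ✗.
  U = {E, G}: f^{-1}(U) = {3} ∉ τ_X ✗.
  U = {E, F, G}: f^{-1}(U) = {1, 2, 3} ∈ τ_X ✓.
Found U = {G} with f^{-1}(U) = {3} not in τ_X. Therefore f is NOT continuous.


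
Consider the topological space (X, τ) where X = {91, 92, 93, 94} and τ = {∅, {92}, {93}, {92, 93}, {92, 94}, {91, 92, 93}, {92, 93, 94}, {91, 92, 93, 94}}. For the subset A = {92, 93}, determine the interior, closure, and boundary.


int(A) = {92, 93}, cl(A) = {91, 92, 93, 94}, ∂A = {91, 94}.

Closed sets in (X, τ) are complements of opens:
  closed(X, τ) = {∅, {91}, {94}, {91, 93}, {91, 94}, {91, 92, 94}, {91, 93, 94}, {91, 92, 93, 94}}.
int(A) = ⋃ {U ∈ τ : U ⊆ A}. Opens contained in A: ∅, {92}, {93}, {92, 93}.
Taking the union of these: int(A) = {92, 93}.
cl(A) = ⋂ {C closed : A ⊆ C}. Closed sets containing A: {91, 92, 93, 94}.
Intersecting these: cl(A) = {91, 92, 93, 94}.
∂A = cl(A) ∖ int(A) = {91, 92, 93, 94} ∖ {92, 93} = {91, 94}.


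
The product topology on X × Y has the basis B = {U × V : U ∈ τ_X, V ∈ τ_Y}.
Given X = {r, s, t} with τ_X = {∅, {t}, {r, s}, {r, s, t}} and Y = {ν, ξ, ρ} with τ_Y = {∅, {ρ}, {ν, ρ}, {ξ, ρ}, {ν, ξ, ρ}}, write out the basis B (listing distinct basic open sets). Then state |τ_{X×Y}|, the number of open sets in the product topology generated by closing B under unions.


Basis B = {∅ × ∅, {t} × {ρ}, {r, s} × {ρ}, {t} × {ν, ρ}, {t} × {ξ, ρ}, {r, s, t} × {ρ}, {t} × {ν, ξ, ρ}, {r, s} × {ν, ρ}, {r, s} × {ξ, ρ}, {r, s} × {ν, ξ, ρ}, {r, s, t} × {ν, ρ}, {r, s, t} × {ξ, ρ}, {r, s, t} × {ν, ξ, ρ}}; |τ_{X×Y}| = 25.

Enumerate products U × V with U ∈ τ_X, V ∈ τ_Y (deduplicated):
  ∅ × ∅ = {} (∅)
  {t} × {ρ} = {(t,ρ)}
  {r, s} × {ρ} = {(r,ρ), (s,ρ)}
  {t} × {ν, ρ} = {(t,ν), (t,ρ)}
  {t} × {ξ, ρ} = {(t,ξ), (t,ρ)}
  {r, s, t} × {ρ} = {(r,ρ), (s,ρ), (t,ρ)}
  {t} × {ν, ξ, ρ} = {(t,ν), (t,ξ), (t,ρ)}
  {r, s} × {ν, ρ} = {(r,ν), (r,ρ), (s,ν), (s,ρ)}
  {r, s} × {ξ, ρ} = {(r,ξ), (r,ρ), (s,ξ), (s,ρ)}
  {r, s} × {ν, ξ, ρ} = {(r,ν), (r,ξ), (r,ρ), (s,ν), (s,ξ), (s,ρ)}
  {r, s, t} × {ν, ρ} = {(r,ν), (r,ρ), (s,ν), (s,ρ), (t,ν), (t,ρ)}
  {r, s, t} × {ξ, ρ} = {(r,ξ), (r,ρ), (s,ξ), (s,ρ), (t,ξ), (t,ρ)}
  {r, s, t} × {ν, ξ, ρ} = {(r,ν), (r,ξ), (r,ρ), (s,ν), (s,ξ), (s,ρ), (t,ν), (t,ξ), (t,ρ)}
These 13 distinct sets form the basis B.
Close under arbitrary unions to get τ_{X×Y}; counting gives |τ_{X×Y}| = 25.


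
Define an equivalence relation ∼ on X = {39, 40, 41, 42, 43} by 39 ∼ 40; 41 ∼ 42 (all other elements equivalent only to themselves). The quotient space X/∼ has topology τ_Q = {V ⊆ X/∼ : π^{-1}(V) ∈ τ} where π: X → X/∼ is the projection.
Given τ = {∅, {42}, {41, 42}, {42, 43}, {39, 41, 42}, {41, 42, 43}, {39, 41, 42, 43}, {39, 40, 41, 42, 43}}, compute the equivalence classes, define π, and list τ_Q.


X/∼ = {[39=40], [41=42], [43]}; |τ_Q| = 4.

Equivalence classes: [39=40], [41=42], [43].
Quotient map π: X → X/∼ sends 39 ↦ [39=40], 40 ↦ [39=40], 41 ↦ [41=42], 42 ↦ [41=42], 43 ↦ [43].
For each subset V ⊆ X/∼, compute π^{-1}(V) ⊆ X and check whether π^{-1}(V) ∈ τ. V is open in τ_Q iff π^{-1}(V) ∈ τ.
  V = {}: π^{-1}(V) = ∅ ∈ τ ✓.
  V = {[39=40]}: π^{-1}(V) = {39, 40} ∉ τ ✗.
  V = {[41=42]}: π^{-1}(V) = {41, 42} ∈ τ ✓.
  V = {[39=40], [41=42]}: π^{-1}(V) = {39, 40, 41, 42} ∉ τ ✗.
  V = {[43]}: π^{-1}(V) = {43} ∉ τ ✗.
  V = {[39=40], [43]}: π^{-1}(V) = {39, 40, 43} ∉ τ ✗.
  V = {[41=42], [43]}: π^{-1}(V) = {41, 42, 43} ∈ τ ✓.
  V = {[39=40], [41=42], [43]}: π^{-1}(V) = {39, 40, 41, 42, 43} ∈ τ ✓.
Open sets in the quotient: τ_Q = {{}, {[41=42]}, {[41=42], [43]}, {[39=40], [41=42], [43]}} (4 elements).
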